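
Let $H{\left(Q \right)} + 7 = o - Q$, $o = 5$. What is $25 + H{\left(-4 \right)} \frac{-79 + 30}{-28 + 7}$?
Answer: $\frac{89}{3} \approx 29.667$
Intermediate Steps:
$H{\left(Q \right)} = -2 - Q$ ($H{\left(Q \right)} = -7 - \left(-5 + Q\right) = -2 - Q$)
$25 + H{\left(-4 \right)} \frac{-79 + 30}{-28 + 7} = 25 + \left(-2 - -4\right) \frac{-79 + 30}{-28 + 7} = 25 + \left(-2 + 4\right) \left(- \frac{49}{-21}\right) = 25 + 2 \left(\left(-49\right) \left(- \frac{1}{21}\right)\right) = 25 + 2 \cdot \frac{7}{3} = 25 + \frac{14}{3} = \frac{89}{3}$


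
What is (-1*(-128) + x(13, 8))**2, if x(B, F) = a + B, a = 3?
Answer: 20736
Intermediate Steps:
x(B, F) = 3 + B
(-1*(-128) + x(13, 8))**2 = (-1*(-128) + (3 + 13))**2 = (128 + 16)**2 = 144**2 = 20736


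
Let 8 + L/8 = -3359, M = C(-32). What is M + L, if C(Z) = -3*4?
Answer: -26948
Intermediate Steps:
C(Z) = -12
M = -12
L = -26936 (L = -64 + 8*(-3359) = -64 - 26872 = -26936)
M + L = -12 - 26936 = -26948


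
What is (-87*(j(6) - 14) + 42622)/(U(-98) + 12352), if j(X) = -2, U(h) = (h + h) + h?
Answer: 22007/6029 ≈ 3.6502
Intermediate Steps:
U(h) = 3*h (U(h) = 2*h + h = 3*h)
(-87*(j(6) - 14) + 42622)/(U(-98) + 12352) = (-87*(-2 - 14) + 42622)/(3*(-98) + 12352) = (-87*(-16) + 42622)/(-294 + 12352) = (1392 + 42622)/12058 = 44014*(1/12058) = 22007/6029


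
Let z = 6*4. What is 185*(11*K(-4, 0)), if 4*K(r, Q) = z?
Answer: 12210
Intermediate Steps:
z = 24
K(r, Q) = 6 (K(r, Q) = (¼)*24 = 6)
185*(11*K(-4, 0)) = 185*(11*6) = 185*66 = 12210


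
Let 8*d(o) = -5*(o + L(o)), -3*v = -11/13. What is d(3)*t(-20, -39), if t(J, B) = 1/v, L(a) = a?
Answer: -585/44 ≈ -13.295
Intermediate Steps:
v = 11/39 (v = -(-11)/(3*13) = -⅓*(-11/13) = 11/39 ≈ 0.28205)
t(J, B) = 39/11 (t(J, B) = 1/(11/39) = 39/11)
d(o) = -5*o/4 (d(o) = (-5*(o + o))/8 = (-10*o)/8 = -5*o/4)
d(3)*t(-20, -39) = -5/4*3*(39/11) = -15/4*39/11 = -585/44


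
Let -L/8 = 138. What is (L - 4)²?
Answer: 1227664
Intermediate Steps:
L = -1104 (L = -8*138 = -1104)
(L - 4)² = (-1104 - 4)² = (-1108)² = 1227664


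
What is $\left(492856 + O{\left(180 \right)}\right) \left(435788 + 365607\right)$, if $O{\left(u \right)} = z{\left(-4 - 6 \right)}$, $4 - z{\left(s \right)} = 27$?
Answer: $394953902035$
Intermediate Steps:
$z{\left(s \right)} = -23$ ($z{\left(s \right)} = 4 - 27 = -23$)
$O{\left(u \right)} = -23$
$\left(492856 + O{\left(180 \right)}\right) \left(435788 + 365607\right) = \left(492856 - 23\right) \left(435788 + 365607\right) = 492833 \cdot 801395 = 394953902035$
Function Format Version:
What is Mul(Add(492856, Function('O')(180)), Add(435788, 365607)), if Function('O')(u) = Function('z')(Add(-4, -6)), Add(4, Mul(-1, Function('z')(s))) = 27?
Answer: 394953902035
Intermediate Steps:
Function('z')(s) = -23 (Function('z')(s) = Add(4, Mul(-1, 27)) = Add(4, -27) = -23)
Function('O')(u) = -23
Mul(Add(492856, Function('O')(180)), Add(435788, 365607)) = Mul(Add(492856, -23), Add(435788, 365607)) = Mul(492833, 801395) = 394953902035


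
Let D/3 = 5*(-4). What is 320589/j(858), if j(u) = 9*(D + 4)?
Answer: -35621/56 ≈ -636.09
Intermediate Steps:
D = -60 (D = 3*(5*(-4)) = 3*(-20) = -60)
j(u) = -504 (j(u) = 9*(-60 + 4) = 9*(-56) = -504)
320589/j(858) = 320589/(-504) = 320589*(-1/504) = -35621/56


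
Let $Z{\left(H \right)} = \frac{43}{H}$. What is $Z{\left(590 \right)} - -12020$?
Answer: $\frac{7091843}{590} \approx 12020.0$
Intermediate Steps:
$Z{\left(590 \right)} - -12020 = \frac{43}{590} - -12020 = 43 \cdot \frac{1}{590} + 12020 = \frac{43}{590} + 12020 = \frac{7091843}{590}$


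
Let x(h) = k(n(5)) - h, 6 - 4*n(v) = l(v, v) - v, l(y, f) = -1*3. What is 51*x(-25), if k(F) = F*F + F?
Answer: 8313/4 ≈ 2078.3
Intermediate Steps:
l(y, f) = -3
n(v) = 9/4 + v/4 (n(v) = 3/2 - (-3 - v)/4 = 3/2 + (3/4 + v/4) = 9/4 + v/4)
k(F) = F + F**2 (k(F) = F**2 + F = F + F**2)
x(h) = 63/4 - h (x(h) = (9/4 + (1/4)*5)*(1 + (9/4 + (1/4)*5)) - h = (9/4 + 5/4)*(1 + (9/4 + 5/4)) - h = 7*(1 + 7/2)/2 - h = (7/2)*(9/2) - h = 63/4 - h)
51*x(-25) = 51*(63/4 - 1*(-25)) = 51*(63/4 + 25) = 51*(163/4) = 8313/4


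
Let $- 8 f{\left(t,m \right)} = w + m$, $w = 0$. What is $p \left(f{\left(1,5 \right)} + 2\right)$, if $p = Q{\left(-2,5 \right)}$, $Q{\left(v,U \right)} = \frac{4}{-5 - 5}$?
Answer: $- \frac{11}{20} \approx -0.55$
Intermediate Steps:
$Q{\left(v,U \right)} = - \frac{2}{5}$ ($Q{\left(v,U \right)} = \frac{4}{-5 - 5} = \frac{4}{-10} = 4 \left(- \frac{1}{10}\right) = - \frac{2}{5}$)
$f{\left(t,m \right)} = - \frac{m}{8}$ ($f{\left(t,m \right)} = - \frac{0 + m}{8} = - \frac{m}{8}$)
$p = - \frac{2}{5} \approx -0.4$
$p \left(f{\left(1,5 \right)} + 2\right) = - \frac{2 \left(\left(- \frac{1}{8}\right) 5 + 2\right)}{5} = - \frac{2 \left(- \frac{5}{8} + 2\right)}{5} = \left(- \frac{2}{5}\right) \frac{11}{8} = - \frac{11}{20}$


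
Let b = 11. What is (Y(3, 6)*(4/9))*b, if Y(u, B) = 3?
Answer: 44/3 ≈ 14.667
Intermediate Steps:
(Y(3, 6)*(4/9))*b = (3*(4/9))*11 = (4/3)*11 = 44/3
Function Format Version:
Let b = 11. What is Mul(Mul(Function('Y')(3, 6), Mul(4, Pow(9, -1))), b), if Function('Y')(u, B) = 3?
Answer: Rational(44, 3) ≈ 14.667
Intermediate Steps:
Mul(Mul(Function('Y')(3, 6), Mul(4, Pow(9, -1))), b) = Mul(Mul(3, Mul(4, Pow(9, -1))), 11) = Mul(Mul(3, Mul(4, Rational(1, 9))), 11) = Mul(Mul(3, Rational(4, 9)), 11) = Mul(Rational(4, 3), 11) = Rational(44, 3)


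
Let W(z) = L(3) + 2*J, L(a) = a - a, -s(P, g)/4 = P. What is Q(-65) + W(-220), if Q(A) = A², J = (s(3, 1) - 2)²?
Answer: 4617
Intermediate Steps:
s(P, g) = -4*P
L(a) = 0
J = 196 (J = (-4*3 - 2)² = (-12 - 2)² = (-14)² = 196)
W(z) = 392 (W(z) = 0 + 2*196 = 0 + 392 = 392)
Q(-65) + W(-220) = (-65)² + 392 = 4225 + 392 = 4617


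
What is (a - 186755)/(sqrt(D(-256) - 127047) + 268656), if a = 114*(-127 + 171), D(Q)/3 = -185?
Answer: -8137545464/12029362323 + 181739*I*sqrt(14178)/24058724646 ≈ -0.67647 + 0.00089946*I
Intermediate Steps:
D(Q) = -555 (D(Q) = 3*(-185) = -555)
a = 5016 (a = 114*44 = 5016)
(a - 186755)/(sqrt(D(-256) - 127047) + 268656) = (5016 - 186755)/(sqrt(-555 - 127047) + 268656) = -181739/(sqrt(-127602) + 268656) = -181739/(3*I*sqrt(14178) + 268656) = -181739/(268656 + 3*I*sqrt(14178))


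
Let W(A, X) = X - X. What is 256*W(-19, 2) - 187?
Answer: -187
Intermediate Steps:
W(A, X) = 0
256*W(-19, 2) - 187 = 256*0 - 187 = 0 - 187 = -187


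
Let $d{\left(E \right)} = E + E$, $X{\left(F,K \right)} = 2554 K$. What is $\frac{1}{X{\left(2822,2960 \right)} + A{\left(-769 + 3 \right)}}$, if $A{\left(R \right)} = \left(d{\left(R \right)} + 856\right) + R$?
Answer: $\frac{1}{7558398} \approx 1.323 \cdot 10^{-7}$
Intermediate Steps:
$d{\left(E \right)} = 2 E$
$A{\left(R \right)} = 856 + 3 R$ ($A{\left(R \right)} = \left(2 R + 856\right) + R = \left(856 + 2 R\right) + R = 856 + 3 R$)
$\frac{1}{X{\left(2822,2960 \right)} + A{\left(-769 + 3 \right)}} = \frac{1}{2554 \cdot 2960 + \left(856 + 3 \left(-769 + 3\right)\right)} = \frac{1}{7559840 + \left(856 + 3 \left(-766\right)\right)} = \frac{1}{7559840 + \left(856 - 2298\right)} = \frac{1}{7559840 - 1442} = \frac{1}{7558398}$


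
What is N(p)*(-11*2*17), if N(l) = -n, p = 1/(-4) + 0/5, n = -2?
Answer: -748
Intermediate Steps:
p = -¼ (p = 1*(-¼) + 0*(⅕) = -¼ + 0 = -¼ ≈ -0.25000)
N(l) = 2 (N(l) = -1*(-2) = 2)
N(p)*(-11*2*17) = 2*(-11*2*17) = 2*(-22*17) = 2*(-374) = -748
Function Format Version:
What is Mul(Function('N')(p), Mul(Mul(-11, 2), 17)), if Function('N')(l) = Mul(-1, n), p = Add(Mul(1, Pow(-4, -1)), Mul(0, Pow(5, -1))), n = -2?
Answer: -748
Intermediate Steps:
p = Rational(-1, 4) (p = Add(Mul(1, Rational(-1, 4)), Mul(0, Rational(1, 5))) = Add(Rational(-1, 4), 0) = Rational(-1, 4) ≈ -0.25000)
Function('N')(l) = 2 (Function('N')(l) = Mul(-1, -2) = 2)
Mul(Function('N')(p), Mul(Mul(-11, 2), 17)) = Mul(2, Mul(Mul(-11, 2), 17)) = Mul(2, Mul(-22, 17)) = Mul(2, -374) = -748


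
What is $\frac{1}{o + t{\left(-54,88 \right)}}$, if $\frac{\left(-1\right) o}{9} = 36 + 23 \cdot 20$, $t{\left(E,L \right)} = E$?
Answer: $- \frac{1}{4518} \approx -0.00022134$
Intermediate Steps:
$o = -4464$ ($o = - 9 \left(36 + 23 \cdot 20\right) = - 9 \left(36 + 460\right) = \left(-9\right) 496 = -4464$)
$\frac{1}{o + t{\left(-54,88 \right)}} = \frac{1}{-4464 - 54} = \frac{1}{-4518} = - \frac{1}{4518}$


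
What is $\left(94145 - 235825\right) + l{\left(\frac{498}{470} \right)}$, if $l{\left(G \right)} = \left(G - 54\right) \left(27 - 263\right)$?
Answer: $- \frac{30358724}{235} \approx -1.2919 \cdot 10^{5}$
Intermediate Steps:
$l{\left(G \right)} = 12744 - 236 G$ ($l{\left(G \right)} = \left(-54 + G\right) \left(-236\right) = 12744 - 236 G$)
$\left(94145 - 235825\right) + l{\left(\frac{498}{470} \right)} = \left(94145 - 235825\right) + \left(12744 - 236 \cdot \frac{498}{470}\right) = -141680 + \left(12744 - 236 \cdot 498 \cdot \frac{1}{470}\right) = -141680 + \left(12744 - \frac{58764}{235}\right) = -141680 + \frac{2936076}{235} = - \frac{30358724}{235}$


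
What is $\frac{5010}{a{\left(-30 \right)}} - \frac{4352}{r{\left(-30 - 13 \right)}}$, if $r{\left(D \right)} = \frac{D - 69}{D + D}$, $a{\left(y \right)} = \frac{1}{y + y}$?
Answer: $- \frac{2127592}{7} \approx -3.0394 \cdot 10^{5}$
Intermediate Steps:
$a{\left(y \right)} = \frac{1}{2 y}$
$r{\left(D \right)} = \frac{-69 + D}{2 D}$
$\frac{5010}{a{\left(-30 \right)}} - \frac{4352}{r{\left(-30 - 13 \right)}} = \frac{5010}{\frac{1}{2} \frac{1}{-30}} - \frac{4352}{\frac{1}{2} \frac{1}{-30 - 13} \left(-69 - 43\right)} = \frac{5010}{\frac{1}{2} \left(- \frac{1}{30}\right)} - \frac{4352}{\frac{1}{2} \frac{1}{-30 - 13} \left(-69 - 43\right)} = \frac{5010}{- \frac{1}{60}} - \frac{4352}{\frac{1}{2} \frac{1}{-43} \left(-69 - 43\right)} = 5010 \left(-60\right) - \frac{4352}{\frac{1}{2} \left(- \frac{1}{43}\right) \left(-112\right)} = -300600 - \frac{4352}{\frac{56}{43}} = -300600 - \frac{23392}{7} = - \frac{2127592}{7}$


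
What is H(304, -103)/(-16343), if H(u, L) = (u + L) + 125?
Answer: -326/16343 ≈ -0.019947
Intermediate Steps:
H(u, L) = 125 + L + u (H(u, L) = (L + u) + 125 = 125 + L + u)
H(304, -103)/(-16343) = (125 - 103 + 304)/(-16343) = 326*(-1/16343) = -326/16343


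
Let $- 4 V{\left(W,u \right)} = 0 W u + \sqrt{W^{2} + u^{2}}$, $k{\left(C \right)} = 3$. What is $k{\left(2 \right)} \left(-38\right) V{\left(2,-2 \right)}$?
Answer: $57 \sqrt{2} \approx 80.61$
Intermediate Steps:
$V{\left(W,u \right)} = - \frac{\sqrt{W^{2} + u^{2}}}{4}$ ($V{\left(W,u \right)} = - \frac{0 W u + \sqrt{W^{2} + u^{2}}}{4} = - \frac{0 u + \sqrt{W^{2} + u^{2}}}{4} = - \frac{0 + \sqrt{W^{2} + u^{2}}}{4} = - \frac{\sqrt{W^{2} + u^{2}}}{4}$)
$k{\left(2 \right)} \left(-38\right) V{\left(2,-2 \right)} = 3 \left(-38\right) \left(- \frac{\sqrt{2^{2} + \left(-2\right)^{2}}}{4}\right) = - 114 \left(- \frac{\sqrt{4 + 4}}{4}\right) = - 114 \left(- \frac{\sqrt{8}}{4}\right) = - 114 \left(- \frac{2 \sqrt{2}}{4}\right) = - 114 \left(- \frac{\sqrt{2}}{2}\right) = 57 \sqrt{2}$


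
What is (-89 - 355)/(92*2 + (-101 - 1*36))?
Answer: -444/47 ≈ -9.4468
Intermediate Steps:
(-89 - 355)/(92*2 + (-101 - 1*36)) = -444/(184 + (-101 - 36)) = -444/(184 - 137) = -444/47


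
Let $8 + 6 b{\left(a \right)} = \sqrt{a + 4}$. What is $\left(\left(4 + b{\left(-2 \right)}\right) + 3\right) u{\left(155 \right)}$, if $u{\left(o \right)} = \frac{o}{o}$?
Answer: $\frac{17}{3} + \frac{\sqrt{2}}{6} \approx 5.9024$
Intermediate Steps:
$b{\left(a \right)} = - \frac{4}{3} + \frac{\sqrt{4 + a}}{6}$ ($b{\left(a \right)} = - \frac{4}{3} + \frac{\sqrt{a + 4}}{6} = - \frac{4}{3} + \frac{\sqrt{4 + a}}{6}$)
$u{\left(o \right)} = 1$
$\left(\left(4 + b{\left(-2 \right)}\right) + 3\right) u{\left(155 \right)} = \left(\left(4 - \left(\frac{4}{3} - \frac{\sqrt{4 - 2}}{6}\right)\right) + 3\right) 1 = \left(\left(4 - \left(\frac{4}{3} - \frac{\sqrt{2}}{6}\right)\right) + 3\right) 1 = \left(\left(\frac{8}{3} + \frac{\sqrt{2}}{6}\right) + 3\right) 1 = \left(\frac{17}{3} + \frac{\sqrt{2}}{6}\right) 1 = \frac{17}{3} + \frac{\sqrt{2}}{6}$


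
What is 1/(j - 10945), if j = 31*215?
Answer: -1/4280 ≈ -0.00023364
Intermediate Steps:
j = 6665
1/(j - 10945) = 1/(6665 - 10945) = 1/(-4280) = -1/4280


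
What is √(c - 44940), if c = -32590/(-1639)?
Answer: I*√120669850730/1639 ≈ 211.94*I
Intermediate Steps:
c = 32590/1639 (c = -32590*(-1/1639) = 32590/1639 ≈ 19.884)
√(c - 44940) = √(32590/1639 - 44940) = √(-73624070/1639) = I*√120669850730/1639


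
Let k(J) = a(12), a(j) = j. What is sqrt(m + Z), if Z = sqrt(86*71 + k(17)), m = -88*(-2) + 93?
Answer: sqrt(269 + sqrt(6118)) ≈ 18.634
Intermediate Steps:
k(J) = 12
m = 269 (m = 176 + 93 = 269)
Z = sqrt(6118) (Z = sqrt(86*71 + 12) = sqrt(6106 + 12) = sqrt(6118) ≈ 78.218)
sqrt(m + Z) = sqrt(269 + sqrt(6118))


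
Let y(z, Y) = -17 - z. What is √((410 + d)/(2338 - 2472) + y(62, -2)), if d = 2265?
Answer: I*√1776974/134 ≈ 9.948*I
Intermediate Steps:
√((410 + d)/(2338 - 2472) + y(62, -2)) = √((410 + 2265)/(2338 - 2472) + (-17 - 1*62)) = √(2675/(-134) + (-17 - 62)) = √(2675*(-1/134) - 79) = √(-2675/134 - 79) = √(-13261/134) = I*√1776974/134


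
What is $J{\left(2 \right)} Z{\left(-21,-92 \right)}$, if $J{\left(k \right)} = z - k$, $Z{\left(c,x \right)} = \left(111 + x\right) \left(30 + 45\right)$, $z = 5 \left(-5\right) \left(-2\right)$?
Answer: $68400$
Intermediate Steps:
$z = 50$ ($z = \left(-25\right) \left(-2\right) = 50$)
$Z{\left(c,x \right)} = 8325 + 75 x$ ($Z{\left(c,x \right)} = \left(111 + x\right) 75 = 8325 + 75 x$)
$J{\left(k \right)} = 50 - k$
$J{\left(2 \right)} Z{\left(-21,-92 \right)} = \left(50 - 2\right) \left(8325 + 75 \left(-92\right)\right) = \left(50 - 2\right) \left(8325 - 6900\right) = 48 \cdot 1425 = 68400$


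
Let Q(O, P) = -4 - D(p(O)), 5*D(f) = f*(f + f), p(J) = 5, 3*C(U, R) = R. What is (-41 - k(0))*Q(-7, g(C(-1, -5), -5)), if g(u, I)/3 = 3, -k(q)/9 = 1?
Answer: 448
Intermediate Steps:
k(q) = -9 (k(q) = -9*1 = -9)
C(U, R) = R/3
g(u, I) = 9 (g(u, I) = 3*3 = 9)
D(f) = 2*f**2/5 (D(f) = (f*(f + f))/5 = (f*(2*f))/5 = (2*f**2)/5 = 2*f**2/5)
Q(O, P) = -14 (Q(O, P) = -4 - 2*5**2/5 = -4 - 2*25/5 = -4 - 1*10 = -4 - 10 = -14)
(-41 - k(0))*Q(-7, g(C(-1, -5), -5)) = (-41 - 1*(-9))*(-14) = (-41 + 9)*(-14) = -32*(-14) = 448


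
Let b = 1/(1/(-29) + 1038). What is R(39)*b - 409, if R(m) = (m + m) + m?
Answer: -12307916/30101 ≈ -408.89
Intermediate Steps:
R(m) = 3*m (R(m) = 2*m + m = 3*m)
b = 29/30101 (b = 1/(-1/29 + 1038) = 1/(30101/29) = 29/30101 ≈ 0.00096342)
R(39)*b - 409 = (3*39)*(29/30101) - 409 = 117*(29/30101) - 409 = 3393/30101 - 409 = -12307916/30101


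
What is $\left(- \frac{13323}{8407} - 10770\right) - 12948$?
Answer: $- \frac{199410549}{8407} \approx -23720.0$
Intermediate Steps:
$\left(- \frac{13323}{8407} - 10770\right) - 12948 = - \frac{90556713}{8407} - 12948 = - \frac{199410549}{8407}$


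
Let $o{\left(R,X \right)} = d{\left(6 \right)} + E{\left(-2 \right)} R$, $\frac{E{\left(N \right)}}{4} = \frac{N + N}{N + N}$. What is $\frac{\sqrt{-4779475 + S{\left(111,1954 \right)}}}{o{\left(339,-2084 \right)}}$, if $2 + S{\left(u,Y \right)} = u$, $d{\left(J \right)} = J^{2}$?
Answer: $\frac{i \sqrt{4779366}}{1392} \approx 1.5705 i$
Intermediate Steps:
$E{\left(N \right)} = 4$ ($E{\left(N \right)} = 4 \frac{N + N}{N + N} = 4 \frac{2 N}{2 N} = 4 \cdot 2 N \frac{1}{2 N} = 4 \cdot 1 = 4$)
$S{\left(u,Y \right)} = -2 + u$
$o{\left(R,X \right)} = 36 + 4 R$ ($o{\left(R,X \right)} = 6^{2} + 4 R = 36 + 4 R$)
$\frac{\sqrt{-4779475 + S{\left(111,1954 \right)}}}{o{\left(339,-2084 \right)}} = \frac{\sqrt{-4779475 + \left(-2 + 111\right)}}{36 + 4 \cdot 339} = \frac{\sqrt{-4779475 + 109}}{36 + 1356} = \frac{\sqrt{-4779366}}{1392} = i \sqrt{4779366} \cdot \frac{1}{1392} = \frac{i \sqrt{4779366}}{1392}$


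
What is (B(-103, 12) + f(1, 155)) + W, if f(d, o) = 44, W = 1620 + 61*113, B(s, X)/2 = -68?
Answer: 8421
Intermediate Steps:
B(s, X) = -136 (B(s, X) = 2*(-68) = -136)
W = 8513 (W = 1620 + 6893 = 8513)
(B(-103, 12) + f(1, 155)) + W = (-136 + 44) + 8513 = -92 + 8513 = 8421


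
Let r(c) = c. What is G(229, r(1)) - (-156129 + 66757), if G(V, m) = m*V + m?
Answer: 89602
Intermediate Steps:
G(V, m) = m + V*m (G(V, m) = V*m + m = m + V*m)
G(229, r(1)) - (-156129 + 66757) = 1*(1 + 229) - (-156129 + 66757) = 1*230 - 1*(-89372) = 230 + 89372 = 89602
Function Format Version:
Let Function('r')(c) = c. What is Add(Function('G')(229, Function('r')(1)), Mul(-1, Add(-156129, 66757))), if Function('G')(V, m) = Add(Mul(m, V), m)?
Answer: 89602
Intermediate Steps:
Function('G')(V, m) = Add(m, Mul(V, m)) (Function('G')(V, m) = Add(Mul(V, m), m) = Add(m, Mul(V, m)))
Add(Function('G')(229, Function('r')(1)), Mul(-1, Add(-156129, 66757))) = Add(Mul(1, Add(1, 229)), Mul(-1, Add(-156129, 66757))) = Add(Mul(1, 230), Mul(-1, -89372)) = Add(230, 89372) = 89602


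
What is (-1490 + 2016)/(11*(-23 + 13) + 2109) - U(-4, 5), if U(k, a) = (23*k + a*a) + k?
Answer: 142455/1999 ≈ 71.263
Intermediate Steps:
U(k, a) = a² + 24*k (U(k, a) = (23*k + a²) + k = (a² + 23*k) + k = a² + 24*k)
(-1490 + 2016)/(11*(-23 + 13) + 2109) - U(-4, 5) = (-1490 + 2016)/(11*(-23 + 13) + 2109) - (5² + 24*(-4)) = 526/(11*(-10) + 2109) - (25 - 96) = 526/(-110 + 2109) - 1*(-71) = 526/1999 + 71 = 142455/1999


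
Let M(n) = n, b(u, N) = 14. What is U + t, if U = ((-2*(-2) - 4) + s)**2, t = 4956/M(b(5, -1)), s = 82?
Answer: 7078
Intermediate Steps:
t = 354 (t = 4956/14 = 4956*(1/14) = 354)
U = 6724 (U = ((-2*(-2) - 4) + 82)**2 = ((4 - 4) + 82)**2 = (0 + 82)**2 = 82**2 = 6724)
U + t = 6724 + 354 = 7078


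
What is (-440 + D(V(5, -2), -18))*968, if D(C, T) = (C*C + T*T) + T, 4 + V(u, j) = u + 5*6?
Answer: 800536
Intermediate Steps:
V(u, j) = 26 + u (V(u, j) = -4 + (u + 5*6) = -4 + (u + 30) = -4 + (30 + u) = 26 + u)
D(C, T) = T + C² + T² (D(C, T) = (C² + T²) + T = T + C² + T²)
(-440 + D(V(5, -2), -18))*968 = (-440 + (-18 + (26 + 5)² + (-18)²))*968 = (-440 + (-18 + 31² + 324))*968 = (-440 + (-18 + 961 + 324))*968 = (-440 + 1267)*968 = 827*968 = 800536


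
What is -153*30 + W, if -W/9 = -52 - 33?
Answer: -3825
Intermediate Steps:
W = 765 (W = -9*(-52 - 33) = -9*(-85) = 765)
-153*30 + W = -153*30 + 765 = -4590 + 765 = -3825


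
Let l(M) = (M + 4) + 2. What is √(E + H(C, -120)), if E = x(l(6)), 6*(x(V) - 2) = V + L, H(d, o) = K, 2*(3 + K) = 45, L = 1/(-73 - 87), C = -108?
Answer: √338385/120 ≈ 4.8476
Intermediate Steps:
L = -1/160 (L = 1/(-160) = -1/160 ≈ -0.0062500)
l(M) = 6 + M (l(M) = (4 + M) + 2 = 6 + M)
K = 39/2 (K = -3 + (½)*45 = -3 + 45/2 = 39/2 ≈ 19.500)
H(d, o) = 39/2
x(V) = 1919/960 + V/6 (x(V) = 2 + (V - 1/160)/6 = 2 + (-1/160 + V)/6 = 2 + (-1/960 + V/6) = 1919/960 + V/6)
E = 3839/960 (E = 1919/960 + (6 + 6)/6 = 1919/960 + (⅙)*12 = 1919/960 + 2 = 3839/960 ≈ 3.9990)
√(E + H(C, -120)) = √(3839/960 + 39/2) = √(22559/960) = √338385/120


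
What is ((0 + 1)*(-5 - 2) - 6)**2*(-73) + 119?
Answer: -12218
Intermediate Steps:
((0 + 1)*(-5 - 2) - 6)**2*(-73) + 119 = (1*(-7) - 6)**2*(-73) + 119 = (-7 - 6)**2*(-73) + 119 = (-13)**2*(-73) + 119 = 169*(-73) + 119 = -12337 + 119 = -12218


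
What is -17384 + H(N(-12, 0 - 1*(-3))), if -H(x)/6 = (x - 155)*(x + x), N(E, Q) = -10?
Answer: -37184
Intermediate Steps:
H(x) = -12*x*(-155 + x) (H(x) = -6*(x - 155)*(x + x) = -6*(-155 + x)*2*x = -12*x*(-155 + x))
-17384 + H(N(-12, 0 - 1*(-3))) = -17384 + 12*(-10)*(155 - 1*(-10)) = -17384 + 12*(-10)*(155 + 10) = -17384 + 12*(-10)*165 = -17384 - 19800 = -37184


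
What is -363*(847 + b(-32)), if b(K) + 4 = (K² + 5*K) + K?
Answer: -608025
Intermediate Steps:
b(K) = -4 + K² + 6*K (b(K) = -4 + ((K² + 5*K) + K) = -4 + (K² + 6*K) = -4 + K² + 6*K)
-363*(847 + b(-32)) = -363*(847 + (-4 + (-32)² + 6*(-32))) = -363*(847 + (-4 + 1024 - 192)) = -363*(847 + 828) = -363*1675 = -608025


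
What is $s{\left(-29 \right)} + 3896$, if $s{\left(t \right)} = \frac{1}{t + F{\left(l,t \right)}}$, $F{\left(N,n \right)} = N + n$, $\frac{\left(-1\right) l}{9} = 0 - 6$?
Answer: $\frac{15583}{4} \approx 3895.8$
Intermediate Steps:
$l = 54$ ($l = - 9 \left(0 - 6\right) = \left(-9\right) \left(-6\right) = 54$)
$s{\left(t \right)} = \frac{1}{54 + 2 t}$ ($s{\left(t \right)} = \frac{1}{t + \left(54 + t\right)} = \frac{1}{54 + 2 t}$)
$s{\left(-29 \right)} + 3896 = \frac{1}{2 \left(27 - 29\right)} + 3896 = \frac{1}{2 \left(-2\right)} + 3896 = \frac{1}{2} \left(- \frac{1}{2}\right) + 3896 = - \frac{1}{4} + 3896 = \frac{15583}{4}$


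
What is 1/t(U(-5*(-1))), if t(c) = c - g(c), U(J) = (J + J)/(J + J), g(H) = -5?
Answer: ⅙ ≈ 0.16667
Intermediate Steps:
U(J) = 1 (U(J) = (2*J)/((2*J)) = (2*J)*(1/(2*J)) = 1)
t(c) = 5 + c (t(c) = c - 1*(-5) = c + 5 = 5 + c)
1/t(U(-5*(-1))) = 1/(5 + 1) = 1/6 = ⅙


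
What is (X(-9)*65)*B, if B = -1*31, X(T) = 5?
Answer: -10075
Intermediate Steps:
B = -31
(X(-9)*65)*B = (5*65)*(-31) = 325*(-31) = -10075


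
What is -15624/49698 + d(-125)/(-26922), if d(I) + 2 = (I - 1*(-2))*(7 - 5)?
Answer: -11341784/37165821 ≈ -0.30517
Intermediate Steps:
d(I) = 2 + 2*I (d(I) = -2 + (I - 1*(-2))*(7 - 5) = -2 + (I + 2)*2 = -2 + (2 + I)*2 = -2 + (4 + 2*I) = 2 + 2*I)
-15624/49698 + d(-125)/(-26922) = -15624/49698 + (2 + 2*(-125))/(-26922) = -15624*1/49698 + (2 - 250)*(-1/26922) = -868/2761 - 248*(-1/26922) = -868/2761 + 124/13461 = -11341784/37165821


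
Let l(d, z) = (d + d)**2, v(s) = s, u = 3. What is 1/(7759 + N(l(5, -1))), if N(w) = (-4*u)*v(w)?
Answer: 1/6559 ≈ 0.00015246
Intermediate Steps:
l(d, z) = 4*d**2 (l(d, z) = (2*d)**2 = 4*d**2)
N(w) = -12*w (N(w) = (-4*3)*w = -12*w)
1/(7759 + N(l(5, -1))) = 1/(7759 - 48*5**2) = 1/(7759 - 48*25) = 1/(7759 - 12*100) = 1/(7759 - 1200) = 1/6559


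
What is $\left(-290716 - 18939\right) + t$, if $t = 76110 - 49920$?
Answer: $-283465$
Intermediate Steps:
$t = 26190$ ($t = 76110 - 49920 = 26190$)
$\left(-290716 - 18939\right) + t = \left(-290716 - 18939\right) + 26190 = -309655 + 26190 = -283465$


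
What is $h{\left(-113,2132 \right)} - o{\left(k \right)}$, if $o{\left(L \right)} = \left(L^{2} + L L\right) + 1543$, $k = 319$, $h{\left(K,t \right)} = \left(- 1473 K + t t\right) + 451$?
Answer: $4507259$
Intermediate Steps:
$h{\left(K,t \right)} = 451 + t^{2} - 1473 K$ ($h{\left(K,t \right)} = \left(- 1473 K + t^{2}\right) + 451 = \left(t^{2} - 1473 K\right) + 451 = 451 + t^{2} - 1473 K$)
$o{\left(L \right)} = 1543 + 2 L^{2}$ ($o{\left(L \right)} = \left(L^{2} + L^{2}\right) + 1543 = 2 L^{2} + 1543 = 1543 + 2 L^{2}$)
$h{\left(-113,2132 \right)} - o{\left(k \right)} = \left(451 + 2132^{2} - -166449\right) - \left(1543 + 2 \cdot 319^{2}\right) = \left(451 + 4545424 + 166449\right) - \left(1543 + 2 \cdot 101761\right) = 4712324 - \left(1543 + 203522\right) = 4712324 - 205065 = 4507259$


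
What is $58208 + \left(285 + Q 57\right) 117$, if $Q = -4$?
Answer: $64877$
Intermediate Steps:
$58208 + \left(285 + Q 57\right) 117 = 58208 + \left(285 - 228\right) 117 = 58208 + 57 \cdot 117 = 58208 + 6669 = 64877$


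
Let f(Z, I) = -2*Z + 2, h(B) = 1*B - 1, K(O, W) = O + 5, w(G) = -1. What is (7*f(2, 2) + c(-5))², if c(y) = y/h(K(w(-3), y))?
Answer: 2209/9 ≈ 245.44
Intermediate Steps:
K(O, W) = 5 + O
h(B) = -1 + B (h(B) = B - 1 = -1 + B)
c(y) = y/3 (c(y) = y/(-1 + (5 - 1)) = y/(-1 + 4) = y/3)
f(Z, I) = 2 - 2*Z
(7*f(2, 2) + c(-5))² = (7*(2 - 2*2) + (⅓)*(-5))² = (7*(2 - 4) - 5/3)² = (7*(-2) - 5/3)² = (-14 - 5/3)² = (-47/3)² = 2209/9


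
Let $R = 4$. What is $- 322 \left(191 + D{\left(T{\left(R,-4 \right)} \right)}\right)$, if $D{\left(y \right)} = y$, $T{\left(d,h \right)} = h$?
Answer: $-60214$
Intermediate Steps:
$- 322 \left(191 + D{\left(T{\left(R,-4 \right)} \right)}\right) = - 322 \left(191 - 4\right) = \left(-322\right) 187 = -60214$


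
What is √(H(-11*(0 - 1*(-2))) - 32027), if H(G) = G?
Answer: 3*I*√3561 ≈ 179.02*I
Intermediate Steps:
√(H(-11*(0 - 1*(-2))) - 32027) = √(-11*(0 - 1*(-2)) - 32027) = √(-11*(0 + 2) - 32027) = √(-11*2 - 32027) = √(-22 - 32027) = √(-32049) = 3*I*√3561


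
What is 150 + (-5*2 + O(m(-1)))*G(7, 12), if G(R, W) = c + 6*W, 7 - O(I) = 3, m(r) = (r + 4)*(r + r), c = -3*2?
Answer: -246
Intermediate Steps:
c = -6
m(r) = 2*r*(4 + r) (m(r) = (4 + r)*(2*r) = 2*r*(4 + r))
O(I) = 4 (O(I) = 7 - 1*3 = 7 - 3 = 4)
G(R, W) = -6 + 6*W
150 + (-5*2 + O(m(-1)))*G(7, 12) = 150 + (-5*2 + 4)*(-6 + 6*12) = 150 + (-10 + 4)*(-6 + 72) = 150 - 6*66 = 150 - 396 = -246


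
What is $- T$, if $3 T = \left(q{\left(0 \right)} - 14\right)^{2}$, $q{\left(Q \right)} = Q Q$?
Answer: $- \frac{196}{3} \approx -65.333$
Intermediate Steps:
$q{\left(Q \right)} = Q^{2}$
$T = \frac{196}{3}$ ($T = \frac{\left(0^{2} - 14\right)^{2}}{3} = \frac{\left(0 - 14\right)^{2}}{3} = \frac{\left(-14\right)^{2}}{3} = \frac{1}{3} \cdot 196 = \frac{196}{3} \approx 65.333$)
$- T = \left(-1\right) \frac{196}{3} = - \frac{196}{3}$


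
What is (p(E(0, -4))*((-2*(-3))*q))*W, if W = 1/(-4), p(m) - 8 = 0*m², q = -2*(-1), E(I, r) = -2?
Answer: -24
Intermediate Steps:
q = 2
p(m) = 8 (p(m) = 8 + 0*m² = 8 + 0 = 8)
W = -¼ ≈ -0.25000
(p(E(0, -4))*((-2*(-3))*q))*W = (8*(-2*(-3)*2))*(-¼) = (8*(6*2))*(-¼) = (8*12)*(-¼) = 96*(-¼) = -24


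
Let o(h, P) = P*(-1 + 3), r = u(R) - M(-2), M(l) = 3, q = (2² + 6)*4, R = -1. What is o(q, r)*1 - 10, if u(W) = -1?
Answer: -18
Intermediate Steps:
q = 40 (q = (4 + 6)*4 = 10*4 = 40)
r = -4 (r = -1 - 1*3 = -1 - 3 = -4)
o(h, P) = 2*P (o(h, P) = P*2 = 2*P)
o(q, r)*1 - 10 = (2*(-4))*1 - 10 = -8*1 - 10 = -8 - 10 = -18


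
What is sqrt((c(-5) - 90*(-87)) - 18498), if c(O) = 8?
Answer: 2*I*sqrt(2665) ≈ 103.25*I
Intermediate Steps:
sqrt((c(-5) - 90*(-87)) - 18498) = sqrt((8 - 90*(-87)) - 18498) = sqrt((8 + 7830) - 18498) = sqrt(7838 - 18498) = sqrt(-10660) = 2*I*sqrt(2665)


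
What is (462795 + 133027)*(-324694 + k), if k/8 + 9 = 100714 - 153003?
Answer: -442742220116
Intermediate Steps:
k = -418384 (k = -72 + 8*(100714 - 153003) = -72 + 8*(-52289) = -72 - 418312 = -418384)
(462795 + 133027)*(-324694 + k) = (462795 + 133027)*(-324694 - 418384) = 595822*(-743078) = -442742220116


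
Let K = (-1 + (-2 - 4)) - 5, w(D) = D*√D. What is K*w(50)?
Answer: -3000*√2 ≈ -4242.6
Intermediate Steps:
w(D) = D^(3/2)
K = -12 (K = (-1 - 6) - 5 = -7 - 5 = -12)
K*w(50) = -3000*√2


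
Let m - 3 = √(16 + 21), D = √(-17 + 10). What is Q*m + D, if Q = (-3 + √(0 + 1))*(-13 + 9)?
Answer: 24 + 8*√37 + I*√7 ≈ 72.662 + 2.6458*I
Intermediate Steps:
D = I*√7 (D = √(-7) = I*√7 ≈ 2.6458*I)
Q = 8 (Q = (-3 + √1)*(-4) = (-3 + 1)*(-4) = -2*(-4) = 8)
m = 3 + √37 (m = 3 + √(16 + 21) = 3 + √37 ≈ 9.0828)
Q*m + D = 8*(3 + √37) + I*√7 = (24 + 8*√37) + I*√7 = 24 + 8*√37 + I*√7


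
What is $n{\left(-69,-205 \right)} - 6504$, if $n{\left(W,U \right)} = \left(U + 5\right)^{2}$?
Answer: $33496$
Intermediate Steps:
$n{\left(W,U \right)} = \left(5 + U\right)^{2}$
$n{\left(-69,-205 \right)} - 6504 = \left(5 - 205\right)^{2} - 6504 = \left(-200\right)^{2} - 6504 = 40000 - 6504 = 33496$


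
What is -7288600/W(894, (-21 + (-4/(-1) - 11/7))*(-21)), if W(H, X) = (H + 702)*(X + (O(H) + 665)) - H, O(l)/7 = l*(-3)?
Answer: 3644300/14140209 ≈ 0.25773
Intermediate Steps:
O(l) = -21*l (O(l) = 7*(l*(-3)) = 7*(-3*l) = -21*l)
W(H, X) = -H + (702 + H)*(665 + X - 21*H) (W(H, X) = (H + 702)*(X + (-21*H + 665)) - H = (702 + H)*(X + (665 - 21*H)) - H = (702 + H)*(665 + X - 21*H) - H = -H + (702 + H)*(665 + X - 21*H))
-7288600/W(894, (-21 + (-4/(-1) - 11/7))*(-21)) = -7288600/(466830 - 14078*894 - 21*894**2 + 702*((-21 + (-4/(-1) - 11/7))*(-21)) + 894*((-21 + (-4/(-1) - 11/7))*(-21))) = -7288600/(466830 - 12585732 - 21*799236 + 702*((-21 + (-4*(-1) - 11*1/7))*(-21)) + 894*((-21 + (-4*(-1) - 11*1/7))*(-21))) = -7288600/(466830 - 12585732 - 16783956 + 702*((-21 + (4 - 11/7))*(-21)) + 894*((-21 + (4 - 11/7))*(-21))) = -7288600/(466830 - 12585732 - 16783956 + 702*((-21 + 17/7)*(-21)) + 894*((-21 + 17/7)*(-21))) = -7288600/(466830 - 12585732 - 16783956 + 702*(-130/7*(-21)) + 894*(-130/7*(-21))) = -7288600/(466830 - 12585732 - 16783956 + 702*390 + 894*390) = -7288600/(466830 - 12585732 - 16783956 + 273780 + 348660) = -7288600/(-28280418) = -7288600*(-1/28280418) = 3644300/14140209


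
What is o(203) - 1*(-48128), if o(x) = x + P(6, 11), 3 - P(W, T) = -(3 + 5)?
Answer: 48342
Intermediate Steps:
P(W, T) = 11 (P(W, T) = 3 - (-1)*(3 + 5) = 3 - (-1)*8 = 3 - 1*(-8) = 3 + 8 = 11)
o(x) = 11 + x (o(x) = x + 11 = 11 + x)
o(203) - 1*(-48128) = (11 + 203) - 1*(-48128) = 214 + 48128 = 48342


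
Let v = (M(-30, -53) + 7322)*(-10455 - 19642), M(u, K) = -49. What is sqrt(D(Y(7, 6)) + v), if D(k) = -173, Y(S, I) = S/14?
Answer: I*sqrt(218895654) ≈ 14795.0*I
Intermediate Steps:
Y(S, I) = S/14 (Y(S, I) = S*(1/14) = S/14)
v = -218895481 (v = (-49 + 7322)*(-10455 - 19642) = 7273*(-30097) = -218895481)
sqrt(D(Y(7, 6)) + v) = sqrt(-173 - 218895481) = sqrt(-218895654) = I*sqrt(218895654)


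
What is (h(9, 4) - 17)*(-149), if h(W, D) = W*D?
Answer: -2831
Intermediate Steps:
h(W, D) = D*W
(h(9, 4) - 17)*(-149) = (4*9 - 17)*(-149) = (36 - 17)*(-149) = 19*(-149) = -2831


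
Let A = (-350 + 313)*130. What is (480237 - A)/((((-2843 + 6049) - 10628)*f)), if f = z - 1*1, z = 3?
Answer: -485047/14844 ≈ -32.676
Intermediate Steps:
f = 2 (f = 3 - 1*1 = 3 - 1 = 2)
A = -4810 (A = -37*130 = -4810)
(480237 - A)/((((-2843 + 6049) - 10628)*f)) = (480237 - 1*(-4810))/((((-2843 + 6049) - 10628)*2)) = (480237 + 4810)/(((3206 - 10628)*2)) = 485047/((-7422*2)) = 485047/(-14844) = 485047*(-1/14844) = -485047/14844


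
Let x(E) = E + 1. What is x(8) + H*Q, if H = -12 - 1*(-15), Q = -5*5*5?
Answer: -366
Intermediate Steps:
Q = -125 (Q = -25*5 = -125)
H = 3 (H = -12 + 15 = 3)
x(E) = 1 + E
x(8) + H*Q = (1 + 8) + 3*(-125) = 9 - 375 = -366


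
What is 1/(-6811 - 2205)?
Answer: -1/9016 ≈ -0.00011091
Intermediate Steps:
1/(-6811 - 2205) = 1/(-9016) = -1/9016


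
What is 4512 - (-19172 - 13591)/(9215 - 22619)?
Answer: 20148695/4468 ≈ 4509.6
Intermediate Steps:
4512 - (-19172 - 13591)/(9215 - 22619) = 4512 - (-32763)/(-13404) = 4512 - (-32763)*(-1)/13404 = 4512 - 1*10921/4468 = 4512 - 10921/4468 = 20148695/4468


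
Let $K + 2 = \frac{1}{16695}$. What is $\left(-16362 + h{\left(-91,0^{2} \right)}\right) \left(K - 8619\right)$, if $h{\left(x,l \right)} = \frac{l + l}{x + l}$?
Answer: $\frac{261660365892}{1855} \approx 1.4106 \cdot 10^{8}$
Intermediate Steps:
$h{\left(x,l \right)} = \frac{2 l}{l + x}$
$K = - \frac{33389}{16695}$ ($K = -2 + \frac{1}{16695} = - \frac{33389}{16695} \approx -1.9999$)
$\left(-16362 + h{\left(-91,0^{2} \right)}\right) \left(K - 8619\right) = \left(-16362 + \frac{2 \cdot 0^{2}}{0^{2} - 91}\right) \left(- \frac{33389}{16695} - 8619\right) = \left(-16362 + 2 \cdot 0 \frac{1}{0 - 91}\right) \left(- \frac{143927594}{16695}\right) = \left(-16362 + 2 \cdot 0 \frac{1}{-91}\right) \left(- \frac{143927594}{16695}\right) = \left(-16362 + 2 \cdot 0 \left(- \frac{1}{91}\right)\right) \left(- \frac{143927594}{16695}\right) = \left(-16362 + 0\right) \left(- \frac{143927594}{16695}\right) = \left(-16362\right) \left(- \frac{143927594}{16695}\right) = \frac{261660365892}{1855}$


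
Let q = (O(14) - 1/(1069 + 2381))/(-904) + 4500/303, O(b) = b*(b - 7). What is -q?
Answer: -4644052001/314998800 ≈ -14.743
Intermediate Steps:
O(b) = b*(-7 + b)
q = 4644052001/314998800 (q = (14*(-7 + 14) - 1/(1069 + 2381))/(-904) + 4500/303 = (14*7 - 1/3450)*(-1/904) + 4500*(1/303) = (98 - 1*1/3450)*(-1/904) + 1500/101 = (98 - 1/3450)*(-1/904) + 1500/101 = (338099/3450)*(-1/904) + 1500/101 = -338099/3118800 + 1500/101 = 4644052001/314998800 ≈ 14.743)
-q = -1*4644052001/314998800 = -4644052001/314998800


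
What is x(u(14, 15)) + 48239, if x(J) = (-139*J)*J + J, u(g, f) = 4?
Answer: 46019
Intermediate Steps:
x(J) = J - 139*J**2 (x(J) = -139*J**2 + J = J - 139*J**2)
x(u(14, 15)) + 48239 = 4*(1 - 139*4) + 48239 = 4*(1 - 556) + 48239 = 4*(-555) + 48239 = -2220 + 48239 = 46019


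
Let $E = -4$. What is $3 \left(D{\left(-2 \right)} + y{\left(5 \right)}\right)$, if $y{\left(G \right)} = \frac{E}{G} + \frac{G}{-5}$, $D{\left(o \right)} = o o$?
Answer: $\frac{33}{5} \approx 6.6$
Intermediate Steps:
$D{\left(o \right)} = o^{2}$
$y{\left(G \right)} = - \frac{4}{G} - \frac{G}{5}$ ($y{\left(G \right)} = - \frac{4}{G} + \frac{G}{-5} = - \frac{4}{G} + G \left(- \frac{1}{5}\right) = - \frac{4}{G} - \frac{G}{5}$)
$3 \left(D{\left(-2 \right)} + y{\left(5 \right)}\right) = 3 \left(\left(-2\right)^{2} - \left(1 + \frac{4}{5}\right)\right) = 3 \left(4 - \frac{9}{5}\right) = 3 \cdot \frac{11}{5} = \frac{33}{5}$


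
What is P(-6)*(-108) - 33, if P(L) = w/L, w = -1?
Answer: -51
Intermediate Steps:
P(L) = -1/L
P(-6)*(-108) - 33 = -1/(-6)*(-108) - 33 = -1*(-⅙)*(-108) - 33 = (⅙)*(-108) - 33 = -18 - 33 = -51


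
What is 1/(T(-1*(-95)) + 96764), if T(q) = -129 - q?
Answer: 1/96540 ≈ 1.0358e-5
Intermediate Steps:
1/(T(-1*(-95)) + 96764) = 1/((-129 - (-1)*(-95)) + 96764) = 1/((-129 - 1*95) + 96764) = 1/((-129 - 95) + 96764) = 1/(-224 + 96764) = 1/96540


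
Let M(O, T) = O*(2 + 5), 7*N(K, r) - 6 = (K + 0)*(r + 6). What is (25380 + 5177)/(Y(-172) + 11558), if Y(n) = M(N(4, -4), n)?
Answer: 30557/11572 ≈ 2.6406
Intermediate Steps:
N(K, r) = 6/7 + K*(6 + r)/7 (N(K, r) = 6/7 + ((K + 0)*(r + 6))/7 = 6/7 + (K*(6 + r))/7 = 6/7 + K*(6 + r)/7)
M(O, T) = 7*O (M(O, T) = O*7 = 7*O)
Y(n) = 14 (Y(n) = 7*(6/7 + (6/7)*4 + (1/7)*4*(-4)) = 7*(6/7 + 24/7 - 16/7) = 7*2 = 14)
(25380 + 5177)/(Y(-172) + 11558) = (25380 + 5177)/(14 + 11558) = 30557/11572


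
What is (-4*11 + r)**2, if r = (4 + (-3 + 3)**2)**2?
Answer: 784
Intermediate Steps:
r = 16 (r = (4 + 0**2)**2 = (4 + 0)**2 = 4**2 = 16)
(-4*11 + r)**2 = (-4*11 + 16)**2 = (-44 + 16)**2 = (-28)**2 = 784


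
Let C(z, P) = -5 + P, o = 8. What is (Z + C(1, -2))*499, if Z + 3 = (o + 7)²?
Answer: 107285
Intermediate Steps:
Z = 222 (Z = -3 + (8 + 7)² = -3 + 15² = -3 + 225 = 222)
(Z + C(1, -2))*499 = (222 + (-5 - 2))*499 = (222 - 7)*499 = 215*499 = 107285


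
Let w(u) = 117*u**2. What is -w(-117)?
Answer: -1601613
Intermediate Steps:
-w(-117) = -117*(-117)**2 = -117*13689 = -1*1601613 = -1601613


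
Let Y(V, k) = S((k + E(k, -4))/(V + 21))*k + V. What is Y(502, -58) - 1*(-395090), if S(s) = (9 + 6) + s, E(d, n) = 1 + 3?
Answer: 206442738/523 ≈ 3.9473e+5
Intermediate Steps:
E(d, n) = 4
S(s) = 15 + s
Y(V, k) = V + k*(15 + (4 + k)/(21 + V)) (Y(V, k) = (15 + (k + 4)/(V + 21))*k + V = (15 + (4 + k)/(21 + V))*k + V = k*(15 + (4 + k)/(21 + V)) + V = V + k*(15 + (4 + k)/(21 + V)))
Y(502, -58) - 1*(-395090) = (502*(21 + 502) - 58*(319 - 58 + 15*502))/(21 + 502) - 1*(-395090) = (502*523 - 58*(319 - 58 + 7530))/523 + 395090 = (262546 - 58*7791)/523 + 395090 = (262546 - 451878)/523 + 395090 = (1/523)*(-189332) + 395090 = -189332/523 + 395090 = 206442738/523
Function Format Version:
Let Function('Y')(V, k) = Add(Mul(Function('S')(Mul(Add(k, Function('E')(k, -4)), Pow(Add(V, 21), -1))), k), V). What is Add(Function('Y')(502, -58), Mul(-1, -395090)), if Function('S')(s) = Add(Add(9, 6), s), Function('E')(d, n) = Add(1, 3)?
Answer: Rational(206442738, 523) ≈ 3.9473e+5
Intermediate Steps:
Function('E')(d, n) = 4
Function('S')(s) = Add(15, s)
Function('Y')(V, k) = Add(V, Mul(k, Add(15, Mul(Pow(Add(21, V), -1), Add(4, k))))) (Function('Y')(V, k) = Add(Mul(Add(15, Mul(Add(k, 4), Pow(Add(V, 21), -1))), k), V) = Add(Mul(Add(15, Mul(Add(4, k), Pow(Add(21, V), -1))), k), V) = Add(Mul(Add(15, Mul(Pow(Add(21, V), -1), Add(4, k))), k), V) = Add(Mul(k, Add(15, Mul(Pow(Add(21, V), -1), Add(4, k)))), V) = Add(V, Mul(k, Add(15, Mul(Pow(Add(21, V), -1), Add(4, k))))))
Add(Function('Y')(502, -58), Mul(-1, -395090)) = Add(Mul(Pow(Add(21, 502), -1), Add(Mul(502, Add(21, 502)), Mul(-58, Add(319, -58, Mul(15, 502))))), Mul(-1, -395090)) = Add(Mul(Pow(523, -1), Add(Mul(502, 523), Mul(-58, Add(319, -58, 7530)))), 395090) = Add(Mul(Rational(1, 523), Add(262546, Mul(-58, 7791))), 395090) = Add(Mul(Rational(1, 523), Add(262546, -451878)), 395090) = Add(Mul(Rational(1, 523), -189332), 395090) = Add(Rational(-189332, 523), 395090) = Rational(206442738, 523)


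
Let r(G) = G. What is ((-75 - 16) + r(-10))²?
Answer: 10201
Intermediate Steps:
((-75 - 16) + r(-10))² = ((-75 - 16) - 10)² = (-91 - 10)² = (-101)² = 10201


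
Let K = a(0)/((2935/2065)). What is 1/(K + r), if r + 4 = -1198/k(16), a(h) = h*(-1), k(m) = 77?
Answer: -77/1506 ≈ -0.051129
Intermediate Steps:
a(h) = -h
K = 0 (K = (-1*0)/((2935/2065)) = 0/((2935*(1/2065))) = 0/(587/413) = 0*(413/587) = 0)
r = -1506/77 (r = -4 - 1198/77 = -1506/77 ≈ -19.558)
1/(K + r) = 1/(0 - 1506/77) = 1/(-1506/77) = -77/1506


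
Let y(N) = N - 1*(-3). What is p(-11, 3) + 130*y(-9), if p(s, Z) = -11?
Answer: -791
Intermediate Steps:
y(N) = 3 + N (y(N) = N + 3 = 3 + N)
p(-11, 3) + 130*y(-9) = -11 + 130*(3 - 9) = -11 + 130*(-6) = -11 - 780 = -791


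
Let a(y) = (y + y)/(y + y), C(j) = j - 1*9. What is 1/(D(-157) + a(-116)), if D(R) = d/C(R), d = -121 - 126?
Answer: 166/413 ≈ 0.40194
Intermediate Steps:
d = -247
C(j) = -9 + j (C(j) = j - 9 = -9 + j)
D(R) = -247/(-9 + R)
a(y) = 1 (a(y) = (2*y)/((2*y)) = (2*y)*(1/(2*y)) = 1)
1/(D(-157) + a(-116)) = 1/(-247/(-9 - 157) + 1) = 1/(-247/(-166) + 1) = 1/(-247*(-1/166) + 1) = 1/(247/166 + 1) = 1/(413/166) = 166/413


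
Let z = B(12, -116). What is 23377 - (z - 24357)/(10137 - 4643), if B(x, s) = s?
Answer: 128457711/5494 ≈ 23381.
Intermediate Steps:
z = -116
23377 - (z - 24357)/(10137 - 4643) = 23377 - (-116 - 24357)/(10137 - 4643) = 23377 - (-24473)/5494 = 23377 - 1*(-24473/5494) = 23377 + 24473/5494 = 128457711/5494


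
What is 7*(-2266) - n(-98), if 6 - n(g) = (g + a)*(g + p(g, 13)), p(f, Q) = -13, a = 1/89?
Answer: -444221/89 ≈ -4991.3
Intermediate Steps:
a = 1/89 ≈ 0.011236
n(g) = 6 - (-13 + g)*(1/89 + g) (n(g) = 6 - (g + 1/89)*(g - 13) = 6 - (1/89 + g)*(-13 + g) = 6 - (-13 + g)*(1/89 + g))
7*(-2266) - n(-98) = 7*(-2266) - (547/89 - 1*(-98)² + (1156/89)*(-98)) = -15862 - (547/89 - 1*9604 - 113288/89) = -15862 - (547/89 - 9604 - 113288/89) = -15862 - 1*(-967497/89) = -15862 + 967497/89 = -444221/89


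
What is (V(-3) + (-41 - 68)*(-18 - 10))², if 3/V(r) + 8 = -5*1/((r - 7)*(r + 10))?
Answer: 12748668100/1369 ≈ 9.3124e+6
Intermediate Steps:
V(r) = 3/(-8 - 5/((-7 + r)*(10 + r))) (V(r) = 3/(-8 - 5*1/((r - 7)*(r + 10))) = 3/(-8 - 5*1/((-7 + r)*(10 + r))) = 3/(-8 - 5/((-7 + r)*(10 + r))))
(V(-3) + (-41 - 68)*(-18 - 10))² = (3*(70 - 1*(-3)² - 3*(-3))/(-555 + 8*(-3)² + 24*(-3)) + (-41 - 68)*(-18 - 10))² = (3*(70 - 1*9 + 9)/(-555 + 8*9 - 72) - 109*(-28))² = (3*(70 - 9 + 9)/(-555 + 72 - 72) + 3052)² = (3*70/(-555) + 3052)² = (3*(-1/555)*70 + 3052)² = (-14/37 + 3052)² = (112910/37)² = 12748668100/1369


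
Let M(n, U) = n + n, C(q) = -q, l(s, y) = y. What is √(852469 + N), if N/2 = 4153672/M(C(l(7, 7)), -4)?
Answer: √12695277/7 ≈ 509.01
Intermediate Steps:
M(n, U) = 2*n
N = -4153672/7 (N = 2*(4153672/((2*(-1*7)))) = 2*(4153672/((2*(-7)))) = 2*(4153672/(-14)) = 2*(4153672*(-1/14)) = 2*(-2076836/7) = -4153672/7 ≈ -5.9338e+5)
√(852469 + N) = √(852469 - 4153672/7) = √(1813611/7) = √12695277/7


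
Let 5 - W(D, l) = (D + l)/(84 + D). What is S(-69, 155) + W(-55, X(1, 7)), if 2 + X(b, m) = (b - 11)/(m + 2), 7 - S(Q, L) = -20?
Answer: 8875/261 ≈ 34.004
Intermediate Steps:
S(Q, L) = 27 (S(Q, L) = 7 - 1*(-20) = 7 + 20 = 27)
X(b, m) = -2 + (-11 + b)/(2 + m) (X(b, m) = -2 + (b - 11)/(m + 2) = -2 + (-11 + b)/(2 + m))
W(D, l) = 5 - (D + l)/(84 + D)
S(-69, 155) + W(-55, X(1, 7)) = 27 + (420 - (-15 + 1 - 2*7)/(2 + 7) + 4*(-55))/(84 - 55) = 27 + (420 - (-15 + 1 - 14)/9 - 220)/29 = 27 + (420 - (-28)/9 - 220)/29 = 27 + (420 - 1*(-28/9) - 220)/29 = 27 + (420 + 28/9 - 220)/29 = 27 + (1/29)*(1828/9) = 27 + 1828/261 = 8875/261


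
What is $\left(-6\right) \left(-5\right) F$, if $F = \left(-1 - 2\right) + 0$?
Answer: $-90$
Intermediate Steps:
$F = -3$ ($F = -3 + 0 = -3$)
$\left(-6\right) \left(-5\right) F = \left(-6\right) \left(-5\right) \left(-3\right) = 30 \left(-3\right) = -90$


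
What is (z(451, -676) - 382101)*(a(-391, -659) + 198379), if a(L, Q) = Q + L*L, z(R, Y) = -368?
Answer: -134094013869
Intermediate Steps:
a(L, Q) = Q + L**2
(z(451, -676) - 382101)*(a(-391, -659) + 198379) = (-368 - 382101)*((-659 + (-391)**2) + 198379) = -382469*((-659 + 152881) + 198379) = -382469*(152222 + 198379) = -382469*350601 = -134094013869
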